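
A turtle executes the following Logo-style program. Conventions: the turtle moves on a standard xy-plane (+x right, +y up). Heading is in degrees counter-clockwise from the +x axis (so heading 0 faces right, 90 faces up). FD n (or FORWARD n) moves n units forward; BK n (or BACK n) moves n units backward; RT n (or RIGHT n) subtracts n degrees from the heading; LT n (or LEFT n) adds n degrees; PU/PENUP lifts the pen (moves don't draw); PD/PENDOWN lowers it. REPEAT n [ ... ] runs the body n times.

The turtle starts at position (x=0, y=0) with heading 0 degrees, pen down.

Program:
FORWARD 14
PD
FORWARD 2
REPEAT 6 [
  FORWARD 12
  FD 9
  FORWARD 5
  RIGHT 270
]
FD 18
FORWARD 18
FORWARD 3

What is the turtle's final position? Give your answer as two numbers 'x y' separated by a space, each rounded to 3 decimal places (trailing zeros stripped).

Answer: 3 26

Derivation:
Executing turtle program step by step:
Start: pos=(0,0), heading=0, pen down
FD 14: (0,0) -> (14,0) [heading=0, draw]
PD: pen down
FD 2: (14,0) -> (16,0) [heading=0, draw]
REPEAT 6 [
  -- iteration 1/6 --
  FD 12: (16,0) -> (28,0) [heading=0, draw]
  FD 9: (28,0) -> (37,0) [heading=0, draw]
  FD 5: (37,0) -> (42,0) [heading=0, draw]
  RT 270: heading 0 -> 90
  -- iteration 2/6 --
  FD 12: (42,0) -> (42,12) [heading=90, draw]
  FD 9: (42,12) -> (42,21) [heading=90, draw]
  FD 5: (42,21) -> (42,26) [heading=90, draw]
  RT 270: heading 90 -> 180
  -- iteration 3/6 --
  FD 12: (42,26) -> (30,26) [heading=180, draw]
  FD 9: (30,26) -> (21,26) [heading=180, draw]
  FD 5: (21,26) -> (16,26) [heading=180, draw]
  RT 270: heading 180 -> 270
  -- iteration 4/6 --
  FD 12: (16,26) -> (16,14) [heading=270, draw]
  FD 9: (16,14) -> (16,5) [heading=270, draw]
  FD 5: (16,5) -> (16,0) [heading=270, draw]
  RT 270: heading 270 -> 0
  -- iteration 5/6 --
  FD 12: (16,0) -> (28,0) [heading=0, draw]
  FD 9: (28,0) -> (37,0) [heading=0, draw]
  FD 5: (37,0) -> (42,0) [heading=0, draw]
  RT 270: heading 0 -> 90
  -- iteration 6/6 --
  FD 12: (42,0) -> (42,12) [heading=90, draw]
  FD 9: (42,12) -> (42,21) [heading=90, draw]
  FD 5: (42,21) -> (42,26) [heading=90, draw]
  RT 270: heading 90 -> 180
]
FD 18: (42,26) -> (24,26) [heading=180, draw]
FD 18: (24,26) -> (6,26) [heading=180, draw]
FD 3: (6,26) -> (3,26) [heading=180, draw]
Final: pos=(3,26), heading=180, 23 segment(s) drawn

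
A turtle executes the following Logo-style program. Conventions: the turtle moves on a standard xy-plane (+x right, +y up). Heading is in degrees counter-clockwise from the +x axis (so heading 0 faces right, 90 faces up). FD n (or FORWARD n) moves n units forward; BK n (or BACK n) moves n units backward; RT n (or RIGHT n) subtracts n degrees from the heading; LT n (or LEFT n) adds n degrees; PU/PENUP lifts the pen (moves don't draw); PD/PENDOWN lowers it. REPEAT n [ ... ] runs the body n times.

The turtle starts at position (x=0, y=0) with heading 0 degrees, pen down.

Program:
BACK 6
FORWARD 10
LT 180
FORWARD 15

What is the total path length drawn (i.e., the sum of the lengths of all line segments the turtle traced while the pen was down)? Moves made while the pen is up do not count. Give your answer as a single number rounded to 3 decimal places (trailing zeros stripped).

Answer: 31

Derivation:
Executing turtle program step by step:
Start: pos=(0,0), heading=0, pen down
BK 6: (0,0) -> (-6,0) [heading=0, draw]
FD 10: (-6,0) -> (4,0) [heading=0, draw]
LT 180: heading 0 -> 180
FD 15: (4,0) -> (-11,0) [heading=180, draw]
Final: pos=(-11,0), heading=180, 3 segment(s) drawn

Segment lengths:
  seg 1: (0,0) -> (-6,0), length = 6
  seg 2: (-6,0) -> (4,0), length = 10
  seg 3: (4,0) -> (-11,0), length = 15
Total = 31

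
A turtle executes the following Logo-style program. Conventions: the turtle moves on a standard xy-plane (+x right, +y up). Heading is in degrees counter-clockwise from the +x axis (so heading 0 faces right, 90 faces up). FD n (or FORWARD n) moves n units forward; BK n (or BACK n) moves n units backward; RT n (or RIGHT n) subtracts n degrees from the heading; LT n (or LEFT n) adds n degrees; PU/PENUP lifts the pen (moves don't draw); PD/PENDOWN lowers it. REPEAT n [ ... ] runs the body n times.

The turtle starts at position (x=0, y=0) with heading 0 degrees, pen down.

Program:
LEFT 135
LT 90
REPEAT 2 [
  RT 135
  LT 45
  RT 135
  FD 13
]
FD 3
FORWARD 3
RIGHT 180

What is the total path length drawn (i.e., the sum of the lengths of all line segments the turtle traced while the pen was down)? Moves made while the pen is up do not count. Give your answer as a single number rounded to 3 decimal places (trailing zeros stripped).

Executing turtle program step by step:
Start: pos=(0,0), heading=0, pen down
LT 135: heading 0 -> 135
LT 90: heading 135 -> 225
REPEAT 2 [
  -- iteration 1/2 --
  RT 135: heading 225 -> 90
  LT 45: heading 90 -> 135
  RT 135: heading 135 -> 0
  FD 13: (0,0) -> (13,0) [heading=0, draw]
  -- iteration 2/2 --
  RT 135: heading 0 -> 225
  LT 45: heading 225 -> 270
  RT 135: heading 270 -> 135
  FD 13: (13,0) -> (3.808,9.192) [heading=135, draw]
]
FD 3: (3.808,9.192) -> (1.686,11.314) [heading=135, draw]
FD 3: (1.686,11.314) -> (-0.435,13.435) [heading=135, draw]
RT 180: heading 135 -> 315
Final: pos=(-0.435,13.435), heading=315, 4 segment(s) drawn

Segment lengths:
  seg 1: (0,0) -> (13,0), length = 13
  seg 2: (13,0) -> (3.808,9.192), length = 13
  seg 3: (3.808,9.192) -> (1.686,11.314), length = 3
  seg 4: (1.686,11.314) -> (-0.435,13.435), length = 3
Total = 32

Answer: 32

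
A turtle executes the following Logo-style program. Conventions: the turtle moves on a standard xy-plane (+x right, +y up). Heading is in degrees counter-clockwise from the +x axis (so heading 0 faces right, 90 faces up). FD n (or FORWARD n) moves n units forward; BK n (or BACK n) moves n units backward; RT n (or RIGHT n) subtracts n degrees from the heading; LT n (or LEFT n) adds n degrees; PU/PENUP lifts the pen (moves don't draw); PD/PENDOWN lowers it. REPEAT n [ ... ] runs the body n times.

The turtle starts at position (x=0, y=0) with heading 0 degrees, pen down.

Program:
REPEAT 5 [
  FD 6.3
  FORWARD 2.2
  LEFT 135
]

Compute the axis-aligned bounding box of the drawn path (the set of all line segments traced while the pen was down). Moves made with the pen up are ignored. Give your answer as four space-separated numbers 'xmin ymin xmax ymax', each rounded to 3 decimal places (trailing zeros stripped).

Answer: 0 -2.49 8.5 6.01

Derivation:
Executing turtle program step by step:
Start: pos=(0,0), heading=0, pen down
REPEAT 5 [
  -- iteration 1/5 --
  FD 6.3: (0,0) -> (6.3,0) [heading=0, draw]
  FD 2.2: (6.3,0) -> (8.5,0) [heading=0, draw]
  LT 135: heading 0 -> 135
  -- iteration 2/5 --
  FD 6.3: (8.5,0) -> (4.045,4.455) [heading=135, draw]
  FD 2.2: (4.045,4.455) -> (2.49,6.01) [heading=135, draw]
  LT 135: heading 135 -> 270
  -- iteration 3/5 --
  FD 6.3: (2.49,6.01) -> (2.49,-0.29) [heading=270, draw]
  FD 2.2: (2.49,-0.29) -> (2.49,-2.49) [heading=270, draw]
  LT 135: heading 270 -> 45
  -- iteration 4/5 --
  FD 6.3: (2.49,-2.49) -> (6.944,1.965) [heading=45, draw]
  FD 2.2: (6.944,1.965) -> (8.5,3.521) [heading=45, draw]
  LT 135: heading 45 -> 180
  -- iteration 5/5 --
  FD 6.3: (8.5,3.521) -> (2.2,3.521) [heading=180, draw]
  FD 2.2: (2.2,3.521) -> (0,3.521) [heading=180, draw]
  LT 135: heading 180 -> 315
]
Final: pos=(0,3.521), heading=315, 10 segment(s) drawn

Segment endpoints: x in {0, 2.2, 2.49, 2.49, 2.49, 4.045, 6.3, 6.944, 8.5}, y in {-2.49, -0.29, 0, 1.965, 3.521, 3.521, 3.521, 4.455, 6.01}
xmin=0, ymin=-2.49, xmax=8.5, ymax=6.01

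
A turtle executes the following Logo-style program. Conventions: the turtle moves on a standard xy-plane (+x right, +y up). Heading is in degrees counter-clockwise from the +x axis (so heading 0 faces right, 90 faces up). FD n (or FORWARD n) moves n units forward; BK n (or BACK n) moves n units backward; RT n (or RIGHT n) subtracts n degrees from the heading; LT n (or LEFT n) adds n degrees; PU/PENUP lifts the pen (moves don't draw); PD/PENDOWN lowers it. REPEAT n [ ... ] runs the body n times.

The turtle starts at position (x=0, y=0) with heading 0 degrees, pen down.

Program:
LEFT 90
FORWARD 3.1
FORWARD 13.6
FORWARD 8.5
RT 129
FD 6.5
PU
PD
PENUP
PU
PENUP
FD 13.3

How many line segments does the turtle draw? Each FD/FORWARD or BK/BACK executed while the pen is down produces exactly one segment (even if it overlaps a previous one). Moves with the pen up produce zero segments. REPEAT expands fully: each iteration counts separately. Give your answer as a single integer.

Answer: 4

Derivation:
Executing turtle program step by step:
Start: pos=(0,0), heading=0, pen down
LT 90: heading 0 -> 90
FD 3.1: (0,0) -> (0,3.1) [heading=90, draw]
FD 13.6: (0,3.1) -> (0,16.7) [heading=90, draw]
FD 8.5: (0,16.7) -> (0,25.2) [heading=90, draw]
RT 129: heading 90 -> 321
FD 6.5: (0,25.2) -> (5.051,21.109) [heading=321, draw]
PU: pen up
PD: pen down
PU: pen up
PU: pen up
PU: pen up
FD 13.3: (5.051,21.109) -> (15.387,12.739) [heading=321, move]
Final: pos=(15.387,12.739), heading=321, 4 segment(s) drawn
Segments drawn: 4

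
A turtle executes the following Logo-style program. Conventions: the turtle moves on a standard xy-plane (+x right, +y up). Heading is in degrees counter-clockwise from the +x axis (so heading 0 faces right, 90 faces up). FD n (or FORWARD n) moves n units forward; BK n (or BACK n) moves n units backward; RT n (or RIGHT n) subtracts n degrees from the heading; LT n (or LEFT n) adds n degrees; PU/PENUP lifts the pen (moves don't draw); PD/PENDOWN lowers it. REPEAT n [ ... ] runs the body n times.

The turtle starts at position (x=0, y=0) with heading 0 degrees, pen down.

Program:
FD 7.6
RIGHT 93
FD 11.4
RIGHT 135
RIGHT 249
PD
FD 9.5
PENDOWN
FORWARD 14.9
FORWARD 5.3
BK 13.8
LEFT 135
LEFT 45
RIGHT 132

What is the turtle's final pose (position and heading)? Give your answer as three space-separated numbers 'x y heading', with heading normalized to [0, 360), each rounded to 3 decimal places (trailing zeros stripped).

Executing turtle program step by step:
Start: pos=(0,0), heading=0, pen down
FD 7.6: (0,0) -> (7.6,0) [heading=0, draw]
RT 93: heading 0 -> 267
FD 11.4: (7.6,0) -> (7.003,-11.384) [heading=267, draw]
RT 135: heading 267 -> 132
RT 249: heading 132 -> 243
PD: pen down
FD 9.5: (7.003,-11.384) -> (2.69,-19.849) [heading=243, draw]
PD: pen down
FD 14.9: (2.69,-19.849) -> (-4.074,-33.125) [heading=243, draw]
FD 5.3: (-4.074,-33.125) -> (-6.48,-37.847) [heading=243, draw]
BK 13.8: (-6.48,-37.847) -> (-0.215,-25.551) [heading=243, draw]
LT 135: heading 243 -> 18
LT 45: heading 18 -> 63
RT 132: heading 63 -> 291
Final: pos=(-0.215,-25.551), heading=291, 6 segment(s) drawn

Answer: -0.215 -25.551 291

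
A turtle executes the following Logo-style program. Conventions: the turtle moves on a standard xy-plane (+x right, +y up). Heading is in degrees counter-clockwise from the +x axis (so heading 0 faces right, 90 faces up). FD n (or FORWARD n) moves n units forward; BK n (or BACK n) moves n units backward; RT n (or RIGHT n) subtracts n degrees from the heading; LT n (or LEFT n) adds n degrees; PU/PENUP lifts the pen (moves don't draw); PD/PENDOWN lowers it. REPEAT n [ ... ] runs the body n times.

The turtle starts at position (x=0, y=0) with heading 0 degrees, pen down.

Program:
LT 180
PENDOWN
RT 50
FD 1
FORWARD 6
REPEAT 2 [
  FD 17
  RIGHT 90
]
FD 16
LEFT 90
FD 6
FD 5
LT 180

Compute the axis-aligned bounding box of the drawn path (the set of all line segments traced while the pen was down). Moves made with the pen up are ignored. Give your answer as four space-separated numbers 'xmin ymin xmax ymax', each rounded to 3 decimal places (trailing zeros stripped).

Executing turtle program step by step:
Start: pos=(0,0), heading=0, pen down
LT 180: heading 0 -> 180
PD: pen down
RT 50: heading 180 -> 130
FD 1: (0,0) -> (-0.643,0.766) [heading=130, draw]
FD 6: (-0.643,0.766) -> (-4.5,5.362) [heading=130, draw]
REPEAT 2 [
  -- iteration 1/2 --
  FD 17: (-4.5,5.362) -> (-15.427,18.385) [heading=130, draw]
  RT 90: heading 130 -> 40
  -- iteration 2/2 --
  FD 17: (-15.427,18.385) -> (-2.404,29.312) [heading=40, draw]
  RT 90: heading 40 -> 310
]
FD 16: (-2.404,29.312) -> (7.88,17.056) [heading=310, draw]
LT 90: heading 310 -> 40
FD 6: (7.88,17.056) -> (12.477,20.912) [heading=40, draw]
FD 5: (12.477,20.912) -> (16.307,24.126) [heading=40, draw]
LT 180: heading 40 -> 220
Final: pos=(16.307,24.126), heading=220, 7 segment(s) drawn

Segment endpoints: x in {-15.427, -4.5, -2.404, -0.643, 0, 7.88, 12.477, 16.307}, y in {0, 0.766, 5.362, 17.056, 18.385, 20.912, 24.126, 29.312}
xmin=-15.427, ymin=0, xmax=16.307, ymax=29.312

Answer: -15.427 0 16.307 29.312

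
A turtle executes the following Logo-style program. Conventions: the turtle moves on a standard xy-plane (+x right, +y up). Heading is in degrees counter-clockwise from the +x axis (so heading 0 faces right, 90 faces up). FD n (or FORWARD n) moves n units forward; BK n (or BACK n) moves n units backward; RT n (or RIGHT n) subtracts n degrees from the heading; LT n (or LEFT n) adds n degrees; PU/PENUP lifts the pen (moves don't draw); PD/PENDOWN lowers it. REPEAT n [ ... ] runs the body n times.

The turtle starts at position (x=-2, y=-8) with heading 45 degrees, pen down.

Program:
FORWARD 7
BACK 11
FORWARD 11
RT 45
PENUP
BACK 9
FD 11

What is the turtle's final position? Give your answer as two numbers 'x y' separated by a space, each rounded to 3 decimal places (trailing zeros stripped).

Executing turtle program step by step:
Start: pos=(-2,-8), heading=45, pen down
FD 7: (-2,-8) -> (2.95,-3.05) [heading=45, draw]
BK 11: (2.95,-3.05) -> (-4.828,-10.828) [heading=45, draw]
FD 11: (-4.828,-10.828) -> (2.95,-3.05) [heading=45, draw]
RT 45: heading 45 -> 0
PU: pen up
BK 9: (2.95,-3.05) -> (-6.05,-3.05) [heading=0, move]
FD 11: (-6.05,-3.05) -> (4.95,-3.05) [heading=0, move]
Final: pos=(4.95,-3.05), heading=0, 3 segment(s) drawn

Answer: 4.95 -3.05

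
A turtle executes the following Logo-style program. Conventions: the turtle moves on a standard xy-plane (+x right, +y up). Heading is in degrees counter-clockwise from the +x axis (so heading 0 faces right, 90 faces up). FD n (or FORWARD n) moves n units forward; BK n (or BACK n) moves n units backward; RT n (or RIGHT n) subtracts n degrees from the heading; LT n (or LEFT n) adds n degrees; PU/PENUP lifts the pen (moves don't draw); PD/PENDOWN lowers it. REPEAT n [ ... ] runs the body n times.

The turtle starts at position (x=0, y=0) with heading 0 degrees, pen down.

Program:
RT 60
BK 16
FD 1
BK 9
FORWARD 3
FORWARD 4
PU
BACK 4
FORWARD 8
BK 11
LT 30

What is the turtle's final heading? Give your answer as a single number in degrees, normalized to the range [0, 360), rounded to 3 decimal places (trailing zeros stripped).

Answer: 330

Derivation:
Executing turtle program step by step:
Start: pos=(0,0), heading=0, pen down
RT 60: heading 0 -> 300
BK 16: (0,0) -> (-8,13.856) [heading=300, draw]
FD 1: (-8,13.856) -> (-7.5,12.99) [heading=300, draw]
BK 9: (-7.5,12.99) -> (-12,20.785) [heading=300, draw]
FD 3: (-12,20.785) -> (-10.5,18.187) [heading=300, draw]
FD 4: (-10.5,18.187) -> (-8.5,14.722) [heading=300, draw]
PU: pen up
BK 4: (-8.5,14.722) -> (-10.5,18.187) [heading=300, move]
FD 8: (-10.5,18.187) -> (-6.5,11.258) [heading=300, move]
BK 11: (-6.5,11.258) -> (-12,20.785) [heading=300, move]
LT 30: heading 300 -> 330
Final: pos=(-12,20.785), heading=330, 5 segment(s) drawn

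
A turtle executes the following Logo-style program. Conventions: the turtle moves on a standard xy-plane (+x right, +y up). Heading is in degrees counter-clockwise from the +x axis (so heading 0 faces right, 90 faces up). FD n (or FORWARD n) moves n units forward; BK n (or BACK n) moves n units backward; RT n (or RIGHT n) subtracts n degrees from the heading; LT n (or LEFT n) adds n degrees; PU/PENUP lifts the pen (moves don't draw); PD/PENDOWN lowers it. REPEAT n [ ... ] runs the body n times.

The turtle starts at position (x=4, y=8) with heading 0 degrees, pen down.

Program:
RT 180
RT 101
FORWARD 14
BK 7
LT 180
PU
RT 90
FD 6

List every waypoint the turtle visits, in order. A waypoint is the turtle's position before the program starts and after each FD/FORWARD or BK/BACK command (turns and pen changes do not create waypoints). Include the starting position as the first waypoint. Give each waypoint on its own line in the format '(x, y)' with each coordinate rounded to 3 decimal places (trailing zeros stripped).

Answer: (4, 8)
(6.671, 21.743)
(5.336, 14.871)
(-0.554, 16.016)

Derivation:
Executing turtle program step by step:
Start: pos=(4,8), heading=0, pen down
RT 180: heading 0 -> 180
RT 101: heading 180 -> 79
FD 14: (4,8) -> (6.671,21.743) [heading=79, draw]
BK 7: (6.671,21.743) -> (5.336,14.871) [heading=79, draw]
LT 180: heading 79 -> 259
PU: pen up
RT 90: heading 259 -> 169
FD 6: (5.336,14.871) -> (-0.554,16.016) [heading=169, move]
Final: pos=(-0.554,16.016), heading=169, 2 segment(s) drawn
Waypoints (4 total):
(4, 8)
(6.671, 21.743)
(5.336, 14.871)
(-0.554, 16.016)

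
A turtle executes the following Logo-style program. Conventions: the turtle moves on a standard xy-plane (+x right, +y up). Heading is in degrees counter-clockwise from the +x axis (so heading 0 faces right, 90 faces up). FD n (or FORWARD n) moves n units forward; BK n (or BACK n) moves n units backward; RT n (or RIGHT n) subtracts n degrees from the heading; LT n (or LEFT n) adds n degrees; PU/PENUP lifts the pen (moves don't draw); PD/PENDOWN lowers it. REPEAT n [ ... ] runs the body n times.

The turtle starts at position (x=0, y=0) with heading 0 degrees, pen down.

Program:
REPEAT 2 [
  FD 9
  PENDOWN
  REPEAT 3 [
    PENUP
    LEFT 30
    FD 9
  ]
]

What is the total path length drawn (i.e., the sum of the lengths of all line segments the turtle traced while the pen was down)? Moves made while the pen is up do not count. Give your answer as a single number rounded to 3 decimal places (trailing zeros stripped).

Answer: 9

Derivation:
Executing turtle program step by step:
Start: pos=(0,0), heading=0, pen down
REPEAT 2 [
  -- iteration 1/2 --
  FD 9: (0,0) -> (9,0) [heading=0, draw]
  PD: pen down
  REPEAT 3 [
    -- iteration 1/3 --
    PU: pen up
    LT 30: heading 0 -> 30
    FD 9: (9,0) -> (16.794,4.5) [heading=30, move]
    -- iteration 2/3 --
    PU: pen up
    LT 30: heading 30 -> 60
    FD 9: (16.794,4.5) -> (21.294,12.294) [heading=60, move]
    -- iteration 3/3 --
    PU: pen up
    LT 30: heading 60 -> 90
    FD 9: (21.294,12.294) -> (21.294,21.294) [heading=90, move]
  ]
  -- iteration 2/2 --
  FD 9: (21.294,21.294) -> (21.294,30.294) [heading=90, move]
  PD: pen down
  REPEAT 3 [
    -- iteration 1/3 --
    PU: pen up
    LT 30: heading 90 -> 120
    FD 9: (21.294,30.294) -> (16.794,38.088) [heading=120, move]
    -- iteration 2/3 --
    PU: pen up
    LT 30: heading 120 -> 150
    FD 9: (16.794,38.088) -> (9,42.588) [heading=150, move]
    -- iteration 3/3 --
    PU: pen up
    LT 30: heading 150 -> 180
    FD 9: (9,42.588) -> (0,42.588) [heading=180, move]
  ]
]
Final: pos=(0,42.588), heading=180, 1 segment(s) drawn

Segment lengths:
  seg 1: (0,0) -> (9,0), length = 9
Total = 9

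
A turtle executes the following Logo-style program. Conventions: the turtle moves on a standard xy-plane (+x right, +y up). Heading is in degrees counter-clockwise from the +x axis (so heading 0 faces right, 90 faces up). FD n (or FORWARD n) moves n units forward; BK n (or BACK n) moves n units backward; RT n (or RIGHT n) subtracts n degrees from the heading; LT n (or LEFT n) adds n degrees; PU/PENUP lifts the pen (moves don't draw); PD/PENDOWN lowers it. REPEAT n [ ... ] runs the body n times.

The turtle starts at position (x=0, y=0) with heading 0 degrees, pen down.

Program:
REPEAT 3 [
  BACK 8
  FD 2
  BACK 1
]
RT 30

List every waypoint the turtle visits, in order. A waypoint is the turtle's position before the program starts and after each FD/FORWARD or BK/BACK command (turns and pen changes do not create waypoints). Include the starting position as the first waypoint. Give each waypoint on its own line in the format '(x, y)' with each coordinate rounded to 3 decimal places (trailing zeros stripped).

Executing turtle program step by step:
Start: pos=(0,0), heading=0, pen down
REPEAT 3 [
  -- iteration 1/3 --
  BK 8: (0,0) -> (-8,0) [heading=0, draw]
  FD 2: (-8,0) -> (-6,0) [heading=0, draw]
  BK 1: (-6,0) -> (-7,0) [heading=0, draw]
  -- iteration 2/3 --
  BK 8: (-7,0) -> (-15,0) [heading=0, draw]
  FD 2: (-15,0) -> (-13,0) [heading=0, draw]
  BK 1: (-13,0) -> (-14,0) [heading=0, draw]
  -- iteration 3/3 --
  BK 8: (-14,0) -> (-22,0) [heading=0, draw]
  FD 2: (-22,0) -> (-20,0) [heading=0, draw]
  BK 1: (-20,0) -> (-21,0) [heading=0, draw]
]
RT 30: heading 0 -> 330
Final: pos=(-21,0), heading=330, 9 segment(s) drawn
Waypoints (10 total):
(0, 0)
(-8, 0)
(-6, 0)
(-7, 0)
(-15, 0)
(-13, 0)
(-14, 0)
(-22, 0)
(-20, 0)
(-21, 0)

Answer: (0, 0)
(-8, 0)
(-6, 0)
(-7, 0)
(-15, 0)
(-13, 0)
(-14, 0)
(-22, 0)
(-20, 0)
(-21, 0)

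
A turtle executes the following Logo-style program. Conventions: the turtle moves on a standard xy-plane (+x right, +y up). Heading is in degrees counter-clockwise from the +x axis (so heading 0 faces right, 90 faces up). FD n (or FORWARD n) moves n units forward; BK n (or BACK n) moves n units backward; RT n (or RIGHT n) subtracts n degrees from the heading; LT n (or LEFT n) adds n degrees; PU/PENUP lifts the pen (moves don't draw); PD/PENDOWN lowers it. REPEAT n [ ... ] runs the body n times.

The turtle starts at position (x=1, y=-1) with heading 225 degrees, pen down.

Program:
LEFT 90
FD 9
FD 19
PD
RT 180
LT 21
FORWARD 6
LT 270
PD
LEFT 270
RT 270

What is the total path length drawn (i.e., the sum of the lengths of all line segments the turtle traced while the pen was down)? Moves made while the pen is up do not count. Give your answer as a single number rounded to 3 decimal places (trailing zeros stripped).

Answer: 34

Derivation:
Executing turtle program step by step:
Start: pos=(1,-1), heading=225, pen down
LT 90: heading 225 -> 315
FD 9: (1,-1) -> (7.364,-7.364) [heading=315, draw]
FD 19: (7.364,-7.364) -> (20.799,-20.799) [heading=315, draw]
PD: pen down
RT 180: heading 315 -> 135
LT 21: heading 135 -> 156
FD 6: (20.799,-20.799) -> (15.318,-18.359) [heading=156, draw]
LT 270: heading 156 -> 66
PD: pen down
LT 270: heading 66 -> 336
RT 270: heading 336 -> 66
Final: pos=(15.318,-18.359), heading=66, 3 segment(s) drawn

Segment lengths:
  seg 1: (1,-1) -> (7.364,-7.364), length = 9
  seg 2: (7.364,-7.364) -> (20.799,-20.799), length = 19
  seg 3: (20.799,-20.799) -> (15.318,-18.359), length = 6
Total = 34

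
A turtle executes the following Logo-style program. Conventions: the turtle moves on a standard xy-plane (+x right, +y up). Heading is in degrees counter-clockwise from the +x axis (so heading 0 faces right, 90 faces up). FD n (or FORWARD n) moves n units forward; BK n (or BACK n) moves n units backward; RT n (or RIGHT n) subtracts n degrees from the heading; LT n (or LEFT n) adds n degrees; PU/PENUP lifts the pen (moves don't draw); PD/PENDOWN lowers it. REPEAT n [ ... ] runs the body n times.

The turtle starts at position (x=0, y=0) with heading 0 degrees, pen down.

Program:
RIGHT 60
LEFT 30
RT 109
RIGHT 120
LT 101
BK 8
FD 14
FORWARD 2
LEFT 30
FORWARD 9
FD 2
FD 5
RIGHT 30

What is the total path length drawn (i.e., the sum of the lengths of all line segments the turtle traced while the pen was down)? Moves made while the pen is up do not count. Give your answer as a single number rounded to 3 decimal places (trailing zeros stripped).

Executing turtle program step by step:
Start: pos=(0,0), heading=0, pen down
RT 60: heading 0 -> 300
LT 30: heading 300 -> 330
RT 109: heading 330 -> 221
RT 120: heading 221 -> 101
LT 101: heading 101 -> 202
BK 8: (0,0) -> (7.417,2.997) [heading=202, draw]
FD 14: (7.417,2.997) -> (-5.563,-2.248) [heading=202, draw]
FD 2: (-5.563,-2.248) -> (-7.417,-2.997) [heading=202, draw]
LT 30: heading 202 -> 232
FD 9: (-7.417,-2.997) -> (-12.958,-10.089) [heading=232, draw]
FD 2: (-12.958,-10.089) -> (-14.19,-11.665) [heading=232, draw]
FD 5: (-14.19,-11.665) -> (-17.268,-15.605) [heading=232, draw]
RT 30: heading 232 -> 202
Final: pos=(-17.268,-15.605), heading=202, 6 segment(s) drawn

Segment lengths:
  seg 1: (0,0) -> (7.417,2.997), length = 8
  seg 2: (7.417,2.997) -> (-5.563,-2.248), length = 14
  seg 3: (-5.563,-2.248) -> (-7.417,-2.997), length = 2
  seg 4: (-7.417,-2.997) -> (-12.958,-10.089), length = 9
  seg 5: (-12.958,-10.089) -> (-14.19,-11.665), length = 2
  seg 6: (-14.19,-11.665) -> (-17.268,-15.605), length = 5
Total = 40

Answer: 40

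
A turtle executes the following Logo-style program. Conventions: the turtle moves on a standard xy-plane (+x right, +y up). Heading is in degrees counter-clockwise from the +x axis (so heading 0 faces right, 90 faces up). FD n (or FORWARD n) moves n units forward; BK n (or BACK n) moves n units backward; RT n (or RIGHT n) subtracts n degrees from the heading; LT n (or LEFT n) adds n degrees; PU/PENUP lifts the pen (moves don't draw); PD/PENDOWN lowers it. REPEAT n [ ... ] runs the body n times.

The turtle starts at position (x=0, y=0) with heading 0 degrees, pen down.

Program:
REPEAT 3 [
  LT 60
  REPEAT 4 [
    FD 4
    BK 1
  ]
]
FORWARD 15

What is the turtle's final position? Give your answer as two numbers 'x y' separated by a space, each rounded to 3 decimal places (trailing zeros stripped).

Answer: -27 20.785

Derivation:
Executing turtle program step by step:
Start: pos=(0,0), heading=0, pen down
REPEAT 3 [
  -- iteration 1/3 --
  LT 60: heading 0 -> 60
  REPEAT 4 [
    -- iteration 1/4 --
    FD 4: (0,0) -> (2,3.464) [heading=60, draw]
    BK 1: (2,3.464) -> (1.5,2.598) [heading=60, draw]
    -- iteration 2/4 --
    FD 4: (1.5,2.598) -> (3.5,6.062) [heading=60, draw]
    BK 1: (3.5,6.062) -> (3,5.196) [heading=60, draw]
    -- iteration 3/4 --
    FD 4: (3,5.196) -> (5,8.66) [heading=60, draw]
    BK 1: (5,8.66) -> (4.5,7.794) [heading=60, draw]
    -- iteration 4/4 --
    FD 4: (4.5,7.794) -> (6.5,11.258) [heading=60, draw]
    BK 1: (6.5,11.258) -> (6,10.392) [heading=60, draw]
  ]
  -- iteration 2/3 --
  LT 60: heading 60 -> 120
  REPEAT 4 [
    -- iteration 1/4 --
    FD 4: (6,10.392) -> (4,13.856) [heading=120, draw]
    BK 1: (4,13.856) -> (4.5,12.99) [heading=120, draw]
    -- iteration 2/4 --
    FD 4: (4.5,12.99) -> (2.5,16.454) [heading=120, draw]
    BK 1: (2.5,16.454) -> (3,15.588) [heading=120, draw]
    -- iteration 3/4 --
    FD 4: (3,15.588) -> (1,19.053) [heading=120, draw]
    BK 1: (1,19.053) -> (1.5,18.187) [heading=120, draw]
    -- iteration 4/4 --
    FD 4: (1.5,18.187) -> (-0.5,21.651) [heading=120, draw]
    BK 1: (-0.5,21.651) -> (0,20.785) [heading=120, draw]
  ]
  -- iteration 3/3 --
  LT 60: heading 120 -> 180
  REPEAT 4 [
    -- iteration 1/4 --
    FD 4: (0,20.785) -> (-4,20.785) [heading=180, draw]
    BK 1: (-4,20.785) -> (-3,20.785) [heading=180, draw]
    -- iteration 2/4 --
    FD 4: (-3,20.785) -> (-7,20.785) [heading=180, draw]
    BK 1: (-7,20.785) -> (-6,20.785) [heading=180, draw]
    -- iteration 3/4 --
    FD 4: (-6,20.785) -> (-10,20.785) [heading=180, draw]
    BK 1: (-10,20.785) -> (-9,20.785) [heading=180, draw]
    -- iteration 4/4 --
    FD 4: (-9,20.785) -> (-13,20.785) [heading=180, draw]
    BK 1: (-13,20.785) -> (-12,20.785) [heading=180, draw]
  ]
]
FD 15: (-12,20.785) -> (-27,20.785) [heading=180, draw]
Final: pos=(-27,20.785), heading=180, 25 segment(s) drawn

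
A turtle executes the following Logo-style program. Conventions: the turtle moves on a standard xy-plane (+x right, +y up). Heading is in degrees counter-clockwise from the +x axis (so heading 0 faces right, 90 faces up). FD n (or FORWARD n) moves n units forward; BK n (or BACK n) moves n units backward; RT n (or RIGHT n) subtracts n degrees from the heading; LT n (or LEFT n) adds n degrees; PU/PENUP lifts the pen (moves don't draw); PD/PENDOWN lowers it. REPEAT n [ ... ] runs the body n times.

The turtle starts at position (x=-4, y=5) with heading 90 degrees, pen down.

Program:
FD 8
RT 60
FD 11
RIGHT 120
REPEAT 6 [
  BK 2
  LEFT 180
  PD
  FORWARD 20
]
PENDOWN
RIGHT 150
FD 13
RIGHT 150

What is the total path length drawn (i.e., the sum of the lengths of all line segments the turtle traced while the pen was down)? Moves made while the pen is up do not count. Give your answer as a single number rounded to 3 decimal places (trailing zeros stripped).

Executing turtle program step by step:
Start: pos=(-4,5), heading=90, pen down
FD 8: (-4,5) -> (-4,13) [heading=90, draw]
RT 60: heading 90 -> 30
FD 11: (-4,13) -> (5.526,18.5) [heading=30, draw]
RT 120: heading 30 -> 270
REPEAT 6 [
  -- iteration 1/6 --
  BK 2: (5.526,18.5) -> (5.526,20.5) [heading=270, draw]
  LT 180: heading 270 -> 90
  PD: pen down
  FD 20: (5.526,20.5) -> (5.526,40.5) [heading=90, draw]
  -- iteration 2/6 --
  BK 2: (5.526,40.5) -> (5.526,38.5) [heading=90, draw]
  LT 180: heading 90 -> 270
  PD: pen down
  FD 20: (5.526,38.5) -> (5.526,18.5) [heading=270, draw]
  -- iteration 3/6 --
  BK 2: (5.526,18.5) -> (5.526,20.5) [heading=270, draw]
  LT 180: heading 270 -> 90
  PD: pen down
  FD 20: (5.526,20.5) -> (5.526,40.5) [heading=90, draw]
  -- iteration 4/6 --
  BK 2: (5.526,40.5) -> (5.526,38.5) [heading=90, draw]
  LT 180: heading 90 -> 270
  PD: pen down
  FD 20: (5.526,38.5) -> (5.526,18.5) [heading=270, draw]
  -- iteration 5/6 --
  BK 2: (5.526,18.5) -> (5.526,20.5) [heading=270, draw]
  LT 180: heading 270 -> 90
  PD: pen down
  FD 20: (5.526,20.5) -> (5.526,40.5) [heading=90, draw]
  -- iteration 6/6 --
  BK 2: (5.526,40.5) -> (5.526,38.5) [heading=90, draw]
  LT 180: heading 90 -> 270
  PD: pen down
  FD 20: (5.526,38.5) -> (5.526,18.5) [heading=270, draw]
]
PD: pen down
RT 150: heading 270 -> 120
FD 13: (5.526,18.5) -> (-0.974,29.758) [heading=120, draw]
RT 150: heading 120 -> 330
Final: pos=(-0.974,29.758), heading=330, 15 segment(s) drawn

Segment lengths:
  seg 1: (-4,5) -> (-4,13), length = 8
  seg 2: (-4,13) -> (5.526,18.5), length = 11
  seg 3: (5.526,18.5) -> (5.526,20.5), length = 2
  seg 4: (5.526,20.5) -> (5.526,40.5), length = 20
  seg 5: (5.526,40.5) -> (5.526,38.5), length = 2
  seg 6: (5.526,38.5) -> (5.526,18.5), length = 20
  seg 7: (5.526,18.5) -> (5.526,20.5), length = 2
  seg 8: (5.526,20.5) -> (5.526,40.5), length = 20
  seg 9: (5.526,40.5) -> (5.526,38.5), length = 2
  seg 10: (5.526,38.5) -> (5.526,18.5), length = 20
  seg 11: (5.526,18.5) -> (5.526,20.5), length = 2
  seg 12: (5.526,20.5) -> (5.526,40.5), length = 20
  seg 13: (5.526,40.5) -> (5.526,38.5), length = 2
  seg 14: (5.526,38.5) -> (5.526,18.5), length = 20
  seg 15: (5.526,18.5) -> (-0.974,29.758), length = 13
Total = 164

Answer: 164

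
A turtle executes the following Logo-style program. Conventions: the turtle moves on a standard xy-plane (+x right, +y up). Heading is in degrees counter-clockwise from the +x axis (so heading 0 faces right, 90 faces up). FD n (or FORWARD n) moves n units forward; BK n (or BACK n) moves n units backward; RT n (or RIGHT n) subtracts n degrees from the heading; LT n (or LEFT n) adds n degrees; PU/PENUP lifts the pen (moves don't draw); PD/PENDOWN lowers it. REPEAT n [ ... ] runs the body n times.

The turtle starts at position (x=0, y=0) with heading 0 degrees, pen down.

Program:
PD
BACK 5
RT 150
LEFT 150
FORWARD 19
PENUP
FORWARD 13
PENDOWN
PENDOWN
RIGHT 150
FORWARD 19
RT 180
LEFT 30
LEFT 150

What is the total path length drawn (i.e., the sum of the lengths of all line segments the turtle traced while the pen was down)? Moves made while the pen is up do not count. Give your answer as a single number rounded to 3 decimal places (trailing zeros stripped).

Answer: 43

Derivation:
Executing turtle program step by step:
Start: pos=(0,0), heading=0, pen down
PD: pen down
BK 5: (0,0) -> (-5,0) [heading=0, draw]
RT 150: heading 0 -> 210
LT 150: heading 210 -> 0
FD 19: (-5,0) -> (14,0) [heading=0, draw]
PU: pen up
FD 13: (14,0) -> (27,0) [heading=0, move]
PD: pen down
PD: pen down
RT 150: heading 0 -> 210
FD 19: (27,0) -> (10.546,-9.5) [heading=210, draw]
RT 180: heading 210 -> 30
LT 30: heading 30 -> 60
LT 150: heading 60 -> 210
Final: pos=(10.546,-9.5), heading=210, 3 segment(s) drawn

Segment lengths:
  seg 1: (0,0) -> (-5,0), length = 5
  seg 2: (-5,0) -> (14,0), length = 19
  seg 3: (27,0) -> (10.546,-9.5), length = 19
Total = 43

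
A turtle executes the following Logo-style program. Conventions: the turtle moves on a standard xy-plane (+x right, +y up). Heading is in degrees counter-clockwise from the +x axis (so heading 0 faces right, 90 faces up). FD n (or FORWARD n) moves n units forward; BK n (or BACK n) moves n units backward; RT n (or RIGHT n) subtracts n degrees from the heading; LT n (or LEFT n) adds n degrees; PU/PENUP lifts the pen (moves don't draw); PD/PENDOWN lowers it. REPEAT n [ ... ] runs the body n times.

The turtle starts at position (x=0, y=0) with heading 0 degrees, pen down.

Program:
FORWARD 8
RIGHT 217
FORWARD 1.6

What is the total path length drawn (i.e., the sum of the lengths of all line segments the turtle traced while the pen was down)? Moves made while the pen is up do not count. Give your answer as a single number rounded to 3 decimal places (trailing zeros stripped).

Answer: 9.6

Derivation:
Executing turtle program step by step:
Start: pos=(0,0), heading=0, pen down
FD 8: (0,0) -> (8,0) [heading=0, draw]
RT 217: heading 0 -> 143
FD 1.6: (8,0) -> (6.722,0.963) [heading=143, draw]
Final: pos=(6.722,0.963), heading=143, 2 segment(s) drawn

Segment lengths:
  seg 1: (0,0) -> (8,0), length = 8
  seg 2: (8,0) -> (6.722,0.963), length = 1.6
Total = 9.6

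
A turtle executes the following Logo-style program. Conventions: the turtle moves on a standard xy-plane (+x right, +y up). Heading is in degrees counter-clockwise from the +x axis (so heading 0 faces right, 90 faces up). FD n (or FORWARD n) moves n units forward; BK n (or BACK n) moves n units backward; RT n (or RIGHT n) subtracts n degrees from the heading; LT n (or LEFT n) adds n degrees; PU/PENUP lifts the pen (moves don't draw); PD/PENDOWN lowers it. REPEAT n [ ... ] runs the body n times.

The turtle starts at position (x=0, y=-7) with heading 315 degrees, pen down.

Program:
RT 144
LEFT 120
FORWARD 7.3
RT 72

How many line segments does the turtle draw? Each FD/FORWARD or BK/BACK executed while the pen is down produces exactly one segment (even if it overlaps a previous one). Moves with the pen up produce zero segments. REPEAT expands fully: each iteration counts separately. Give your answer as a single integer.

Executing turtle program step by step:
Start: pos=(0,-7), heading=315, pen down
RT 144: heading 315 -> 171
LT 120: heading 171 -> 291
FD 7.3: (0,-7) -> (2.616,-13.815) [heading=291, draw]
RT 72: heading 291 -> 219
Final: pos=(2.616,-13.815), heading=219, 1 segment(s) drawn
Segments drawn: 1

Answer: 1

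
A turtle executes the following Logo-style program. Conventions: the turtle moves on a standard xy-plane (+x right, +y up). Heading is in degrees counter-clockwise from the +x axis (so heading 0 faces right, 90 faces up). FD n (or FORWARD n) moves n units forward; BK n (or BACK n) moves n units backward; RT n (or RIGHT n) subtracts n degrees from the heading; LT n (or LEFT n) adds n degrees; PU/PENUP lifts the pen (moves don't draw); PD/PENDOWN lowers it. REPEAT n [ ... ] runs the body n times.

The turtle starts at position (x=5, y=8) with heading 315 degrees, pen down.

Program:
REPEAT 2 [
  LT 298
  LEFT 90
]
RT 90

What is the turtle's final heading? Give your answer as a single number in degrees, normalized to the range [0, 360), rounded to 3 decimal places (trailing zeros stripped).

Executing turtle program step by step:
Start: pos=(5,8), heading=315, pen down
REPEAT 2 [
  -- iteration 1/2 --
  LT 298: heading 315 -> 253
  LT 90: heading 253 -> 343
  -- iteration 2/2 --
  LT 298: heading 343 -> 281
  LT 90: heading 281 -> 11
]
RT 90: heading 11 -> 281
Final: pos=(5,8), heading=281, 0 segment(s) drawn

Answer: 281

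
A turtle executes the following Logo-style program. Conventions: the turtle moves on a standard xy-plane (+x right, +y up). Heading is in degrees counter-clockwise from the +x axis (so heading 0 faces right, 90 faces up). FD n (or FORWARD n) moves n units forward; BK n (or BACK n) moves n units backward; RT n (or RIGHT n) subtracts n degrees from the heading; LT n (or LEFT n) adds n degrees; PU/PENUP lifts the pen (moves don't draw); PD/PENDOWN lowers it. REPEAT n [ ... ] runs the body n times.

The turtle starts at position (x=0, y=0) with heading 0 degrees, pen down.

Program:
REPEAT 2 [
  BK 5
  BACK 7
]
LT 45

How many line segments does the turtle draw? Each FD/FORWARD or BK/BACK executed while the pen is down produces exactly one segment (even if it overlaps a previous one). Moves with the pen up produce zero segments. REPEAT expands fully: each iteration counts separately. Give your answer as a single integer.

Answer: 4

Derivation:
Executing turtle program step by step:
Start: pos=(0,0), heading=0, pen down
REPEAT 2 [
  -- iteration 1/2 --
  BK 5: (0,0) -> (-5,0) [heading=0, draw]
  BK 7: (-5,0) -> (-12,0) [heading=0, draw]
  -- iteration 2/2 --
  BK 5: (-12,0) -> (-17,0) [heading=0, draw]
  BK 7: (-17,0) -> (-24,0) [heading=0, draw]
]
LT 45: heading 0 -> 45
Final: pos=(-24,0), heading=45, 4 segment(s) drawn
Segments drawn: 4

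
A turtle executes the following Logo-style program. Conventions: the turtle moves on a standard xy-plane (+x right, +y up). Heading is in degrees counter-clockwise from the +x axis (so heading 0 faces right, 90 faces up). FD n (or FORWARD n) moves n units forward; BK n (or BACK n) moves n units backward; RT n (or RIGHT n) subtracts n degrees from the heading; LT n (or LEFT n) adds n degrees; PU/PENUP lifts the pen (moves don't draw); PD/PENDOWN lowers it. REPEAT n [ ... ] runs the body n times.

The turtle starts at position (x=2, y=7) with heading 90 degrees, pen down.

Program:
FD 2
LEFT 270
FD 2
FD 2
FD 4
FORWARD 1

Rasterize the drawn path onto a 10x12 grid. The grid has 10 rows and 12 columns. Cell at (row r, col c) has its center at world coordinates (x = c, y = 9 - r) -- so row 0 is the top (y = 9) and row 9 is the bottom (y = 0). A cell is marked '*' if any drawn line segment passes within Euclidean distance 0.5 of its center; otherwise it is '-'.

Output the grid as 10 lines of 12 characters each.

Answer: --**********
--*---------
--*---------
------------
------------
------------
------------
------------
------------
------------

Derivation:
Segment 0: (2,7) -> (2,9)
Segment 1: (2,9) -> (4,9)
Segment 2: (4,9) -> (6,9)
Segment 3: (6,9) -> (10,9)
Segment 4: (10,9) -> (11,9)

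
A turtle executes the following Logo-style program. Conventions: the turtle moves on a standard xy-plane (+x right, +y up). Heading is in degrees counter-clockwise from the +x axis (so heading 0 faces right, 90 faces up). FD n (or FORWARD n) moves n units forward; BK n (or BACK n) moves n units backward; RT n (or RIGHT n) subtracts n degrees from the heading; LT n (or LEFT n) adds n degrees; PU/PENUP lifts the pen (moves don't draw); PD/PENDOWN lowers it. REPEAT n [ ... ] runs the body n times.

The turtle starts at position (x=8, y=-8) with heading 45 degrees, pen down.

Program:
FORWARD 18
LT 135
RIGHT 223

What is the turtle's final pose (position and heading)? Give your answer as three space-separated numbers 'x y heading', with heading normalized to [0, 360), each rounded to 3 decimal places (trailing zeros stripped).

Executing turtle program step by step:
Start: pos=(8,-8), heading=45, pen down
FD 18: (8,-8) -> (20.728,4.728) [heading=45, draw]
LT 135: heading 45 -> 180
RT 223: heading 180 -> 317
Final: pos=(20.728,4.728), heading=317, 1 segment(s) drawn

Answer: 20.728 4.728 317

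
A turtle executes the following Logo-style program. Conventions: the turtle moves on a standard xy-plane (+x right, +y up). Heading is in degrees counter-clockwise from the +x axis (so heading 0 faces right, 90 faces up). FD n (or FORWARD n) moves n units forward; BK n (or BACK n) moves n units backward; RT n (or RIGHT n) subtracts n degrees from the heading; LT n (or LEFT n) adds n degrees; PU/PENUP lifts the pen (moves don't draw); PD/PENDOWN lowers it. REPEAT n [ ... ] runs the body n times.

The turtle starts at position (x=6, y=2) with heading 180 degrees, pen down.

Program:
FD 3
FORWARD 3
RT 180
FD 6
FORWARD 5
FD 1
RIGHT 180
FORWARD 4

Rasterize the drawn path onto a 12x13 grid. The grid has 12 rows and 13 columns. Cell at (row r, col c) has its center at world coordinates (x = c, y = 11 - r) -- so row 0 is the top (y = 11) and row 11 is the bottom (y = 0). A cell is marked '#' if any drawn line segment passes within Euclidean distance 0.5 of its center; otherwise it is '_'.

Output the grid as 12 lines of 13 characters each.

Segment 0: (6,2) -> (3,2)
Segment 1: (3,2) -> (0,2)
Segment 2: (0,2) -> (6,2)
Segment 3: (6,2) -> (11,2)
Segment 4: (11,2) -> (12,2)
Segment 5: (12,2) -> (8,2)

Answer: _____________
_____________
_____________
_____________
_____________
_____________
_____________
_____________
_____________
#############
_____________
_____________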